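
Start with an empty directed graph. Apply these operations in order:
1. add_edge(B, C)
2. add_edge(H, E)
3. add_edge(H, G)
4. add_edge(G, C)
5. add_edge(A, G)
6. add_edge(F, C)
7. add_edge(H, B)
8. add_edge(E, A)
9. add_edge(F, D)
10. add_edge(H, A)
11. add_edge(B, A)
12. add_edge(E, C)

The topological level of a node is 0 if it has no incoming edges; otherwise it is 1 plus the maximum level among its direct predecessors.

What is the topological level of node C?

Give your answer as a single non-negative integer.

Answer: 4

Derivation:
Op 1: add_edge(B, C). Edges now: 1
Op 2: add_edge(H, E). Edges now: 2
Op 3: add_edge(H, G). Edges now: 3
Op 4: add_edge(G, C). Edges now: 4
Op 5: add_edge(A, G). Edges now: 5
Op 6: add_edge(F, C). Edges now: 6
Op 7: add_edge(H, B). Edges now: 7
Op 8: add_edge(E, A). Edges now: 8
Op 9: add_edge(F, D). Edges now: 9
Op 10: add_edge(H, A). Edges now: 10
Op 11: add_edge(B, A). Edges now: 11
Op 12: add_edge(E, C). Edges now: 12
Compute levels (Kahn BFS):
  sources (in-degree 0): F, H
  process F: level=0
    F->C: in-degree(C)=3, level(C)>=1
    F->D: in-degree(D)=0, level(D)=1, enqueue
  process H: level=0
    H->A: in-degree(A)=2, level(A)>=1
    H->B: in-degree(B)=0, level(B)=1, enqueue
    H->E: in-degree(E)=0, level(E)=1, enqueue
    H->G: in-degree(G)=1, level(G)>=1
  process D: level=1
  process B: level=1
    B->A: in-degree(A)=1, level(A)>=2
    B->C: in-degree(C)=2, level(C)>=2
  process E: level=1
    E->A: in-degree(A)=0, level(A)=2, enqueue
    E->C: in-degree(C)=1, level(C)>=2
  process A: level=2
    A->G: in-degree(G)=0, level(G)=3, enqueue
  process G: level=3
    G->C: in-degree(C)=0, level(C)=4, enqueue
  process C: level=4
All levels: A:2, B:1, C:4, D:1, E:1, F:0, G:3, H:0
level(C) = 4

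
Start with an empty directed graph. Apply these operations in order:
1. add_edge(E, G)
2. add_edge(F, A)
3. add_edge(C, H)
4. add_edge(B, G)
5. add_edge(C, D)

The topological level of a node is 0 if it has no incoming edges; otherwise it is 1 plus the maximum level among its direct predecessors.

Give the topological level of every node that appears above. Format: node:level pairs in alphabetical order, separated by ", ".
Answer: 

Op 1: add_edge(E, G). Edges now: 1
Op 2: add_edge(F, A). Edges now: 2
Op 3: add_edge(C, H). Edges now: 3
Op 4: add_edge(B, G). Edges now: 4
Op 5: add_edge(C, D). Edges now: 5
Compute levels (Kahn BFS):
  sources (in-degree 0): B, C, E, F
  process B: level=0
    B->G: in-degree(G)=1, level(G)>=1
  process C: level=0
    C->D: in-degree(D)=0, level(D)=1, enqueue
    C->H: in-degree(H)=0, level(H)=1, enqueue
  process E: level=0
    E->G: in-degree(G)=0, level(G)=1, enqueue
  process F: level=0
    F->A: in-degree(A)=0, level(A)=1, enqueue
  process D: level=1
  process H: level=1
  process G: level=1
  process A: level=1
All levels: A:1, B:0, C:0, D:1, E:0, F:0, G:1, H:1

Answer: A:1, B:0, C:0, D:1, E:0, F:0, G:1, H:1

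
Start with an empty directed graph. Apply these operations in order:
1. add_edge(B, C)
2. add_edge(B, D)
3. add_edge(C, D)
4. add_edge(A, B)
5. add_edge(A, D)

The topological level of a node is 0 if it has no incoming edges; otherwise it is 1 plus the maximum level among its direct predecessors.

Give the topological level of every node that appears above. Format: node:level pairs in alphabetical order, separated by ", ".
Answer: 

Op 1: add_edge(B, C). Edges now: 1
Op 2: add_edge(B, D). Edges now: 2
Op 3: add_edge(C, D). Edges now: 3
Op 4: add_edge(A, B). Edges now: 4
Op 5: add_edge(A, D). Edges now: 5
Compute levels (Kahn BFS):
  sources (in-degree 0): A
  process A: level=0
    A->B: in-degree(B)=0, level(B)=1, enqueue
    A->D: in-degree(D)=2, level(D)>=1
  process B: level=1
    B->C: in-degree(C)=0, level(C)=2, enqueue
    B->D: in-degree(D)=1, level(D)>=2
  process C: level=2
    C->D: in-degree(D)=0, level(D)=3, enqueue
  process D: level=3
All levels: A:0, B:1, C:2, D:3

Answer: A:0, B:1, C:2, D:3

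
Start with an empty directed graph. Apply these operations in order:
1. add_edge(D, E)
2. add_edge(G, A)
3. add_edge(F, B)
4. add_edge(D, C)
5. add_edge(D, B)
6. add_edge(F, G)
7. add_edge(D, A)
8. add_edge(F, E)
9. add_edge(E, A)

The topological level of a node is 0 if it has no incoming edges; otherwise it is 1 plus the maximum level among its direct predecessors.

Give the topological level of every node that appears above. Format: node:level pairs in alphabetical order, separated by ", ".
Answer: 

Op 1: add_edge(D, E). Edges now: 1
Op 2: add_edge(G, A). Edges now: 2
Op 3: add_edge(F, B). Edges now: 3
Op 4: add_edge(D, C). Edges now: 4
Op 5: add_edge(D, B). Edges now: 5
Op 6: add_edge(F, G). Edges now: 6
Op 7: add_edge(D, A). Edges now: 7
Op 8: add_edge(F, E). Edges now: 8
Op 9: add_edge(E, A). Edges now: 9
Compute levels (Kahn BFS):
  sources (in-degree 0): D, F
  process D: level=0
    D->A: in-degree(A)=2, level(A)>=1
    D->B: in-degree(B)=1, level(B)>=1
    D->C: in-degree(C)=0, level(C)=1, enqueue
    D->E: in-degree(E)=1, level(E)>=1
  process F: level=0
    F->B: in-degree(B)=0, level(B)=1, enqueue
    F->E: in-degree(E)=0, level(E)=1, enqueue
    F->G: in-degree(G)=0, level(G)=1, enqueue
  process C: level=1
  process B: level=1
  process E: level=1
    E->A: in-degree(A)=1, level(A)>=2
  process G: level=1
    G->A: in-degree(A)=0, level(A)=2, enqueue
  process A: level=2
All levels: A:2, B:1, C:1, D:0, E:1, F:0, G:1

Answer: A:2, B:1, C:1, D:0, E:1, F:0, G:1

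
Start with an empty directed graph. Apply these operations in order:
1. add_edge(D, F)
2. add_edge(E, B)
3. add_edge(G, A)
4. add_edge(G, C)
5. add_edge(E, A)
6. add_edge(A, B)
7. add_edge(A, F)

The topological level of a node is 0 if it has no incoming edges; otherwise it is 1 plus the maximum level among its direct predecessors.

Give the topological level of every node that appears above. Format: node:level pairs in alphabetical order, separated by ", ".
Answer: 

Answer: A:1, B:2, C:1, D:0, E:0, F:2, G:0

Derivation:
Op 1: add_edge(D, F). Edges now: 1
Op 2: add_edge(E, B). Edges now: 2
Op 3: add_edge(G, A). Edges now: 3
Op 4: add_edge(G, C). Edges now: 4
Op 5: add_edge(E, A). Edges now: 5
Op 6: add_edge(A, B). Edges now: 6
Op 7: add_edge(A, F). Edges now: 7
Compute levels (Kahn BFS):
  sources (in-degree 0): D, E, G
  process D: level=0
    D->F: in-degree(F)=1, level(F)>=1
  process E: level=0
    E->A: in-degree(A)=1, level(A)>=1
    E->B: in-degree(B)=1, level(B)>=1
  process G: level=0
    G->A: in-degree(A)=0, level(A)=1, enqueue
    G->C: in-degree(C)=0, level(C)=1, enqueue
  process A: level=1
    A->B: in-degree(B)=0, level(B)=2, enqueue
    A->F: in-degree(F)=0, level(F)=2, enqueue
  process C: level=1
  process B: level=2
  process F: level=2
All levels: A:1, B:2, C:1, D:0, E:0, F:2, G:0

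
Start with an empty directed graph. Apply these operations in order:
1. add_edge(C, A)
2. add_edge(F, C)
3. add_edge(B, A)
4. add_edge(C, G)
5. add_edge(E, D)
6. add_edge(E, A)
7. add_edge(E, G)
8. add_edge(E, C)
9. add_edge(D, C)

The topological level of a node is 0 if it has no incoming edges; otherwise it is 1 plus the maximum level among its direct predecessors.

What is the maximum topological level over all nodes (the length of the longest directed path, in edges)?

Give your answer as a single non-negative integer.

Op 1: add_edge(C, A). Edges now: 1
Op 2: add_edge(F, C). Edges now: 2
Op 3: add_edge(B, A). Edges now: 3
Op 4: add_edge(C, G). Edges now: 4
Op 5: add_edge(E, D). Edges now: 5
Op 6: add_edge(E, A). Edges now: 6
Op 7: add_edge(E, G). Edges now: 7
Op 8: add_edge(E, C). Edges now: 8
Op 9: add_edge(D, C). Edges now: 9
Compute levels (Kahn BFS):
  sources (in-degree 0): B, E, F
  process B: level=0
    B->A: in-degree(A)=2, level(A)>=1
  process E: level=0
    E->A: in-degree(A)=1, level(A)>=1
    E->C: in-degree(C)=2, level(C)>=1
    E->D: in-degree(D)=0, level(D)=1, enqueue
    E->G: in-degree(G)=1, level(G)>=1
  process F: level=0
    F->C: in-degree(C)=1, level(C)>=1
  process D: level=1
    D->C: in-degree(C)=0, level(C)=2, enqueue
  process C: level=2
    C->A: in-degree(A)=0, level(A)=3, enqueue
    C->G: in-degree(G)=0, level(G)=3, enqueue
  process A: level=3
  process G: level=3
All levels: A:3, B:0, C:2, D:1, E:0, F:0, G:3
max level = 3

Answer: 3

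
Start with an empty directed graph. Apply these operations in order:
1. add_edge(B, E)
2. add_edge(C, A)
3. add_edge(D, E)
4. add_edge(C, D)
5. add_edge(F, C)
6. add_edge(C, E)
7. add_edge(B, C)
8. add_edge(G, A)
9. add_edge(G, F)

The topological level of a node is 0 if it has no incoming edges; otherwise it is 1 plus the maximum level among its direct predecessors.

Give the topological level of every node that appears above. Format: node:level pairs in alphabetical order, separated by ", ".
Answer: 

Op 1: add_edge(B, E). Edges now: 1
Op 2: add_edge(C, A). Edges now: 2
Op 3: add_edge(D, E). Edges now: 3
Op 4: add_edge(C, D). Edges now: 4
Op 5: add_edge(F, C). Edges now: 5
Op 6: add_edge(C, E). Edges now: 6
Op 7: add_edge(B, C). Edges now: 7
Op 8: add_edge(G, A). Edges now: 8
Op 9: add_edge(G, F). Edges now: 9
Compute levels (Kahn BFS):
  sources (in-degree 0): B, G
  process B: level=0
    B->C: in-degree(C)=1, level(C)>=1
    B->E: in-degree(E)=2, level(E)>=1
  process G: level=0
    G->A: in-degree(A)=1, level(A)>=1
    G->F: in-degree(F)=0, level(F)=1, enqueue
  process F: level=1
    F->C: in-degree(C)=0, level(C)=2, enqueue
  process C: level=2
    C->A: in-degree(A)=0, level(A)=3, enqueue
    C->D: in-degree(D)=0, level(D)=3, enqueue
    C->E: in-degree(E)=1, level(E)>=3
  process A: level=3
  process D: level=3
    D->E: in-degree(E)=0, level(E)=4, enqueue
  process E: level=4
All levels: A:3, B:0, C:2, D:3, E:4, F:1, G:0

Answer: A:3, B:0, C:2, D:3, E:4, F:1, G:0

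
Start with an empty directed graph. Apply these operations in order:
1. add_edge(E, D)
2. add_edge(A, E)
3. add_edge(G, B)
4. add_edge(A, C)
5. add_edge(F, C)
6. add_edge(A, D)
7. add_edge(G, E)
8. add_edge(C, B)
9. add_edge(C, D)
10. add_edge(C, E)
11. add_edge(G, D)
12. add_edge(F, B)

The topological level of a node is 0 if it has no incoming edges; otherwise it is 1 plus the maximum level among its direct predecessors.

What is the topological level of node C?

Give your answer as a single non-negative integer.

Op 1: add_edge(E, D). Edges now: 1
Op 2: add_edge(A, E). Edges now: 2
Op 3: add_edge(G, B). Edges now: 3
Op 4: add_edge(A, C). Edges now: 4
Op 5: add_edge(F, C). Edges now: 5
Op 6: add_edge(A, D). Edges now: 6
Op 7: add_edge(G, E). Edges now: 7
Op 8: add_edge(C, B). Edges now: 8
Op 9: add_edge(C, D). Edges now: 9
Op 10: add_edge(C, E). Edges now: 10
Op 11: add_edge(G, D). Edges now: 11
Op 12: add_edge(F, B). Edges now: 12
Compute levels (Kahn BFS):
  sources (in-degree 0): A, F, G
  process A: level=0
    A->C: in-degree(C)=1, level(C)>=1
    A->D: in-degree(D)=3, level(D)>=1
    A->E: in-degree(E)=2, level(E)>=1
  process F: level=0
    F->B: in-degree(B)=2, level(B)>=1
    F->C: in-degree(C)=0, level(C)=1, enqueue
  process G: level=0
    G->B: in-degree(B)=1, level(B)>=1
    G->D: in-degree(D)=2, level(D)>=1
    G->E: in-degree(E)=1, level(E)>=1
  process C: level=1
    C->B: in-degree(B)=0, level(B)=2, enqueue
    C->D: in-degree(D)=1, level(D)>=2
    C->E: in-degree(E)=0, level(E)=2, enqueue
  process B: level=2
  process E: level=2
    E->D: in-degree(D)=0, level(D)=3, enqueue
  process D: level=3
All levels: A:0, B:2, C:1, D:3, E:2, F:0, G:0
level(C) = 1

Answer: 1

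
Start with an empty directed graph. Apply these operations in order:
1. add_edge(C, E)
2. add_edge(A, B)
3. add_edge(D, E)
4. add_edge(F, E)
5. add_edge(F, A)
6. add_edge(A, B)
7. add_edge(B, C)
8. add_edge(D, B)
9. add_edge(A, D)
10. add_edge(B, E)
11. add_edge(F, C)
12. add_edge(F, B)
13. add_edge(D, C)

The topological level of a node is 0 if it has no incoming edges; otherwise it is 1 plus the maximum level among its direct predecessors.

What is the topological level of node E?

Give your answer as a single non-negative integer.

Op 1: add_edge(C, E). Edges now: 1
Op 2: add_edge(A, B). Edges now: 2
Op 3: add_edge(D, E). Edges now: 3
Op 4: add_edge(F, E). Edges now: 4
Op 5: add_edge(F, A). Edges now: 5
Op 6: add_edge(A, B) (duplicate, no change). Edges now: 5
Op 7: add_edge(B, C). Edges now: 6
Op 8: add_edge(D, B). Edges now: 7
Op 9: add_edge(A, D). Edges now: 8
Op 10: add_edge(B, E). Edges now: 9
Op 11: add_edge(F, C). Edges now: 10
Op 12: add_edge(F, B). Edges now: 11
Op 13: add_edge(D, C). Edges now: 12
Compute levels (Kahn BFS):
  sources (in-degree 0): F
  process F: level=0
    F->A: in-degree(A)=0, level(A)=1, enqueue
    F->B: in-degree(B)=2, level(B)>=1
    F->C: in-degree(C)=2, level(C)>=1
    F->E: in-degree(E)=3, level(E)>=1
  process A: level=1
    A->B: in-degree(B)=1, level(B)>=2
    A->D: in-degree(D)=0, level(D)=2, enqueue
  process D: level=2
    D->B: in-degree(B)=0, level(B)=3, enqueue
    D->C: in-degree(C)=1, level(C)>=3
    D->E: in-degree(E)=2, level(E)>=3
  process B: level=3
    B->C: in-degree(C)=0, level(C)=4, enqueue
    B->E: in-degree(E)=1, level(E)>=4
  process C: level=4
    C->E: in-degree(E)=0, level(E)=5, enqueue
  process E: level=5
All levels: A:1, B:3, C:4, D:2, E:5, F:0
level(E) = 5

Answer: 5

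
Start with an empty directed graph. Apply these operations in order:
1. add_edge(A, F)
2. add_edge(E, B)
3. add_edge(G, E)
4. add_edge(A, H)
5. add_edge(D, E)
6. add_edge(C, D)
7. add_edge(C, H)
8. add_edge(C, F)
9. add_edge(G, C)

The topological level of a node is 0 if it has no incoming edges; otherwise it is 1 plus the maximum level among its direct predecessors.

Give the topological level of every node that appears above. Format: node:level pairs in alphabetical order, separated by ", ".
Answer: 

Answer: A:0, B:4, C:1, D:2, E:3, F:2, G:0, H:2

Derivation:
Op 1: add_edge(A, F). Edges now: 1
Op 2: add_edge(E, B). Edges now: 2
Op 3: add_edge(G, E). Edges now: 3
Op 4: add_edge(A, H). Edges now: 4
Op 5: add_edge(D, E). Edges now: 5
Op 6: add_edge(C, D). Edges now: 6
Op 7: add_edge(C, H). Edges now: 7
Op 8: add_edge(C, F). Edges now: 8
Op 9: add_edge(G, C). Edges now: 9
Compute levels (Kahn BFS):
  sources (in-degree 0): A, G
  process A: level=0
    A->F: in-degree(F)=1, level(F)>=1
    A->H: in-degree(H)=1, level(H)>=1
  process G: level=0
    G->C: in-degree(C)=0, level(C)=1, enqueue
    G->E: in-degree(E)=1, level(E)>=1
  process C: level=1
    C->D: in-degree(D)=0, level(D)=2, enqueue
    C->F: in-degree(F)=0, level(F)=2, enqueue
    C->H: in-degree(H)=0, level(H)=2, enqueue
  process D: level=2
    D->E: in-degree(E)=0, level(E)=3, enqueue
  process F: level=2
  process H: level=2
  process E: level=3
    E->B: in-degree(B)=0, level(B)=4, enqueue
  process B: level=4
All levels: A:0, B:4, C:1, D:2, E:3, F:2, G:0, H:2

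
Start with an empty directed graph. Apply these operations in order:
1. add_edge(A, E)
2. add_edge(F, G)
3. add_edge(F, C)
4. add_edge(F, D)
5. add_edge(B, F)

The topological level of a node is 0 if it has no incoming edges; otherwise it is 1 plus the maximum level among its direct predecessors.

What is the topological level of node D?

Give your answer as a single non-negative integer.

Op 1: add_edge(A, E). Edges now: 1
Op 2: add_edge(F, G). Edges now: 2
Op 3: add_edge(F, C). Edges now: 3
Op 4: add_edge(F, D). Edges now: 4
Op 5: add_edge(B, F). Edges now: 5
Compute levels (Kahn BFS):
  sources (in-degree 0): A, B
  process A: level=0
    A->E: in-degree(E)=0, level(E)=1, enqueue
  process B: level=0
    B->F: in-degree(F)=0, level(F)=1, enqueue
  process E: level=1
  process F: level=1
    F->C: in-degree(C)=0, level(C)=2, enqueue
    F->D: in-degree(D)=0, level(D)=2, enqueue
    F->G: in-degree(G)=0, level(G)=2, enqueue
  process C: level=2
  process D: level=2
  process G: level=2
All levels: A:0, B:0, C:2, D:2, E:1, F:1, G:2
level(D) = 2

Answer: 2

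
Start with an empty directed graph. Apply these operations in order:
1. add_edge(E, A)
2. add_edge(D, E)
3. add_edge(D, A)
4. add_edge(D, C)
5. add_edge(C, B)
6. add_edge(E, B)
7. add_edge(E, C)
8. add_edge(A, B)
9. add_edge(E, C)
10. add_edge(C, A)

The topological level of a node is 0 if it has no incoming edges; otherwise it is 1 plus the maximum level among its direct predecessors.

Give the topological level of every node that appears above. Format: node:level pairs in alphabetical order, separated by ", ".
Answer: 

Op 1: add_edge(E, A). Edges now: 1
Op 2: add_edge(D, E). Edges now: 2
Op 3: add_edge(D, A). Edges now: 3
Op 4: add_edge(D, C). Edges now: 4
Op 5: add_edge(C, B). Edges now: 5
Op 6: add_edge(E, B). Edges now: 6
Op 7: add_edge(E, C). Edges now: 7
Op 8: add_edge(A, B). Edges now: 8
Op 9: add_edge(E, C) (duplicate, no change). Edges now: 8
Op 10: add_edge(C, A). Edges now: 9
Compute levels (Kahn BFS):
  sources (in-degree 0): D
  process D: level=0
    D->A: in-degree(A)=2, level(A)>=1
    D->C: in-degree(C)=1, level(C)>=1
    D->E: in-degree(E)=0, level(E)=1, enqueue
  process E: level=1
    E->A: in-degree(A)=1, level(A)>=2
    E->B: in-degree(B)=2, level(B)>=2
    E->C: in-degree(C)=0, level(C)=2, enqueue
  process C: level=2
    C->A: in-degree(A)=0, level(A)=3, enqueue
    C->B: in-degree(B)=1, level(B)>=3
  process A: level=3
    A->B: in-degree(B)=0, level(B)=4, enqueue
  process B: level=4
All levels: A:3, B:4, C:2, D:0, E:1

Answer: A:3, B:4, C:2, D:0, E:1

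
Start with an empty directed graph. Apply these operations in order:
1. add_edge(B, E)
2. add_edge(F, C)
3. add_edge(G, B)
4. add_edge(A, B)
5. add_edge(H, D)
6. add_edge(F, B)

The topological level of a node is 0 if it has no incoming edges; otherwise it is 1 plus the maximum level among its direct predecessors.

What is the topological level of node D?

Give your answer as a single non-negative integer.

Op 1: add_edge(B, E). Edges now: 1
Op 2: add_edge(F, C). Edges now: 2
Op 3: add_edge(G, B). Edges now: 3
Op 4: add_edge(A, B). Edges now: 4
Op 5: add_edge(H, D). Edges now: 5
Op 6: add_edge(F, B). Edges now: 6
Compute levels (Kahn BFS):
  sources (in-degree 0): A, F, G, H
  process A: level=0
    A->B: in-degree(B)=2, level(B)>=1
  process F: level=0
    F->B: in-degree(B)=1, level(B)>=1
    F->C: in-degree(C)=0, level(C)=1, enqueue
  process G: level=0
    G->B: in-degree(B)=0, level(B)=1, enqueue
  process H: level=0
    H->D: in-degree(D)=0, level(D)=1, enqueue
  process C: level=1
  process B: level=1
    B->E: in-degree(E)=0, level(E)=2, enqueue
  process D: level=1
  process E: level=2
All levels: A:0, B:1, C:1, D:1, E:2, F:0, G:0, H:0
level(D) = 1

Answer: 1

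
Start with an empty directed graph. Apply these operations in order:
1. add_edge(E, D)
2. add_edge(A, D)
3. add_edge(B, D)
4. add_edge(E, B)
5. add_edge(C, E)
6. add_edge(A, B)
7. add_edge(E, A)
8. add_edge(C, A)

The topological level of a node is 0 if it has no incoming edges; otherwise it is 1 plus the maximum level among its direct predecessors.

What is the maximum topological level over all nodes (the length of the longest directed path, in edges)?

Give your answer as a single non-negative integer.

Answer: 4

Derivation:
Op 1: add_edge(E, D). Edges now: 1
Op 2: add_edge(A, D). Edges now: 2
Op 3: add_edge(B, D). Edges now: 3
Op 4: add_edge(E, B). Edges now: 4
Op 5: add_edge(C, E). Edges now: 5
Op 6: add_edge(A, B). Edges now: 6
Op 7: add_edge(E, A). Edges now: 7
Op 8: add_edge(C, A). Edges now: 8
Compute levels (Kahn BFS):
  sources (in-degree 0): C
  process C: level=0
    C->A: in-degree(A)=1, level(A)>=1
    C->E: in-degree(E)=0, level(E)=1, enqueue
  process E: level=1
    E->A: in-degree(A)=0, level(A)=2, enqueue
    E->B: in-degree(B)=1, level(B)>=2
    E->D: in-degree(D)=2, level(D)>=2
  process A: level=2
    A->B: in-degree(B)=0, level(B)=3, enqueue
    A->D: in-degree(D)=1, level(D)>=3
  process B: level=3
    B->D: in-degree(D)=0, level(D)=4, enqueue
  process D: level=4
All levels: A:2, B:3, C:0, D:4, E:1
max level = 4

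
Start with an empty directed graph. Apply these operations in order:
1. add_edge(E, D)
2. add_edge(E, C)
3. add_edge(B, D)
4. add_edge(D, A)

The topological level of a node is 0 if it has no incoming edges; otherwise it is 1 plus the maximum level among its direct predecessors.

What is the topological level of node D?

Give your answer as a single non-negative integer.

Op 1: add_edge(E, D). Edges now: 1
Op 2: add_edge(E, C). Edges now: 2
Op 3: add_edge(B, D). Edges now: 3
Op 4: add_edge(D, A). Edges now: 4
Compute levels (Kahn BFS):
  sources (in-degree 0): B, E
  process B: level=0
    B->D: in-degree(D)=1, level(D)>=1
  process E: level=0
    E->C: in-degree(C)=0, level(C)=1, enqueue
    E->D: in-degree(D)=0, level(D)=1, enqueue
  process C: level=1
  process D: level=1
    D->A: in-degree(A)=0, level(A)=2, enqueue
  process A: level=2
All levels: A:2, B:0, C:1, D:1, E:0
level(D) = 1

Answer: 1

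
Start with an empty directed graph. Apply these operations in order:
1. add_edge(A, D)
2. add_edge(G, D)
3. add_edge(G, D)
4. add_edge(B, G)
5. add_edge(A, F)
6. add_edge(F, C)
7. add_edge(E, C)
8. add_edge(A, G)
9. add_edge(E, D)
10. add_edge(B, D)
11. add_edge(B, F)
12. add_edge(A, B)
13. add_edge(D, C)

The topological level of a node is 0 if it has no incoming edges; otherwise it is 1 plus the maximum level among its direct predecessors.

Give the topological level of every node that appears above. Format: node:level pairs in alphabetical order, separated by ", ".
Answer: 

Answer: A:0, B:1, C:4, D:3, E:0, F:2, G:2

Derivation:
Op 1: add_edge(A, D). Edges now: 1
Op 2: add_edge(G, D). Edges now: 2
Op 3: add_edge(G, D) (duplicate, no change). Edges now: 2
Op 4: add_edge(B, G). Edges now: 3
Op 5: add_edge(A, F). Edges now: 4
Op 6: add_edge(F, C). Edges now: 5
Op 7: add_edge(E, C). Edges now: 6
Op 8: add_edge(A, G). Edges now: 7
Op 9: add_edge(E, D). Edges now: 8
Op 10: add_edge(B, D). Edges now: 9
Op 11: add_edge(B, F). Edges now: 10
Op 12: add_edge(A, B). Edges now: 11
Op 13: add_edge(D, C). Edges now: 12
Compute levels (Kahn BFS):
  sources (in-degree 0): A, E
  process A: level=0
    A->B: in-degree(B)=0, level(B)=1, enqueue
    A->D: in-degree(D)=3, level(D)>=1
    A->F: in-degree(F)=1, level(F)>=1
    A->G: in-degree(G)=1, level(G)>=1
  process E: level=0
    E->C: in-degree(C)=2, level(C)>=1
    E->D: in-degree(D)=2, level(D)>=1
  process B: level=1
    B->D: in-degree(D)=1, level(D)>=2
    B->F: in-degree(F)=0, level(F)=2, enqueue
    B->G: in-degree(G)=0, level(G)=2, enqueue
  process F: level=2
    F->C: in-degree(C)=1, level(C)>=3
  process G: level=2
    G->D: in-degree(D)=0, level(D)=3, enqueue
  process D: level=3
    D->C: in-degree(C)=0, level(C)=4, enqueue
  process C: level=4
All levels: A:0, B:1, C:4, D:3, E:0, F:2, G:2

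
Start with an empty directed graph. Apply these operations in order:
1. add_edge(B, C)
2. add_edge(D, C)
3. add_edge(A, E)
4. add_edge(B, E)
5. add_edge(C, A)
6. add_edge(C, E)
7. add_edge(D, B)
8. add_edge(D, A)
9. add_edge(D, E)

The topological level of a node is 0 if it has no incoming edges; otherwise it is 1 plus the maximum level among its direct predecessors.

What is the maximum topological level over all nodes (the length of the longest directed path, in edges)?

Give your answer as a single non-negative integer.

Answer: 4

Derivation:
Op 1: add_edge(B, C). Edges now: 1
Op 2: add_edge(D, C). Edges now: 2
Op 3: add_edge(A, E). Edges now: 3
Op 4: add_edge(B, E). Edges now: 4
Op 5: add_edge(C, A). Edges now: 5
Op 6: add_edge(C, E). Edges now: 6
Op 7: add_edge(D, B). Edges now: 7
Op 8: add_edge(D, A). Edges now: 8
Op 9: add_edge(D, E). Edges now: 9
Compute levels (Kahn BFS):
  sources (in-degree 0): D
  process D: level=0
    D->A: in-degree(A)=1, level(A)>=1
    D->B: in-degree(B)=0, level(B)=1, enqueue
    D->C: in-degree(C)=1, level(C)>=1
    D->E: in-degree(E)=3, level(E)>=1
  process B: level=1
    B->C: in-degree(C)=0, level(C)=2, enqueue
    B->E: in-degree(E)=2, level(E)>=2
  process C: level=2
    C->A: in-degree(A)=0, level(A)=3, enqueue
    C->E: in-degree(E)=1, level(E)>=3
  process A: level=3
    A->E: in-degree(E)=0, level(E)=4, enqueue
  process E: level=4
All levels: A:3, B:1, C:2, D:0, E:4
max level = 4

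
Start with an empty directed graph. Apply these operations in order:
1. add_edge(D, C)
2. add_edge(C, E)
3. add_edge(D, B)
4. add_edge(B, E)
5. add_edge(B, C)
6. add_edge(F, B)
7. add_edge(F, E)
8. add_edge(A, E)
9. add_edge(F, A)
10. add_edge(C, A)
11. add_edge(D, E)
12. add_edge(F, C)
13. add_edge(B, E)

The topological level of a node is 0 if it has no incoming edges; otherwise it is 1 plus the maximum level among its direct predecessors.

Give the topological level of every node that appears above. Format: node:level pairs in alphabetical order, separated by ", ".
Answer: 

Answer: A:3, B:1, C:2, D:0, E:4, F:0

Derivation:
Op 1: add_edge(D, C). Edges now: 1
Op 2: add_edge(C, E). Edges now: 2
Op 3: add_edge(D, B). Edges now: 3
Op 4: add_edge(B, E). Edges now: 4
Op 5: add_edge(B, C). Edges now: 5
Op 6: add_edge(F, B). Edges now: 6
Op 7: add_edge(F, E). Edges now: 7
Op 8: add_edge(A, E). Edges now: 8
Op 9: add_edge(F, A). Edges now: 9
Op 10: add_edge(C, A). Edges now: 10
Op 11: add_edge(D, E). Edges now: 11
Op 12: add_edge(F, C). Edges now: 12
Op 13: add_edge(B, E) (duplicate, no change). Edges now: 12
Compute levels (Kahn BFS):
  sources (in-degree 0): D, F
  process D: level=0
    D->B: in-degree(B)=1, level(B)>=1
    D->C: in-degree(C)=2, level(C)>=1
    D->E: in-degree(E)=4, level(E)>=1
  process F: level=0
    F->A: in-degree(A)=1, level(A)>=1
    F->B: in-degree(B)=0, level(B)=1, enqueue
    F->C: in-degree(C)=1, level(C)>=1
    F->E: in-degree(E)=3, level(E)>=1
  process B: level=1
    B->C: in-degree(C)=0, level(C)=2, enqueue
    B->E: in-degree(E)=2, level(E)>=2
  process C: level=2
    C->A: in-degree(A)=0, level(A)=3, enqueue
    C->E: in-degree(E)=1, level(E)>=3
  process A: level=3
    A->E: in-degree(E)=0, level(E)=4, enqueue
  process E: level=4
All levels: A:3, B:1, C:2, D:0, E:4, F:0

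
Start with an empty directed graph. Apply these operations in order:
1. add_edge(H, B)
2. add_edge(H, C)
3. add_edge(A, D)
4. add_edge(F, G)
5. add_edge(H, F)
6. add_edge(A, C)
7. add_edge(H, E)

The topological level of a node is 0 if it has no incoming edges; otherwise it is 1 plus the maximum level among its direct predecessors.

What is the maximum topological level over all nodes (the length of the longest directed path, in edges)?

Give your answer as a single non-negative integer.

Answer: 2

Derivation:
Op 1: add_edge(H, B). Edges now: 1
Op 2: add_edge(H, C). Edges now: 2
Op 3: add_edge(A, D). Edges now: 3
Op 4: add_edge(F, G). Edges now: 4
Op 5: add_edge(H, F). Edges now: 5
Op 6: add_edge(A, C). Edges now: 6
Op 7: add_edge(H, E). Edges now: 7
Compute levels (Kahn BFS):
  sources (in-degree 0): A, H
  process A: level=0
    A->C: in-degree(C)=1, level(C)>=1
    A->D: in-degree(D)=0, level(D)=1, enqueue
  process H: level=0
    H->B: in-degree(B)=0, level(B)=1, enqueue
    H->C: in-degree(C)=0, level(C)=1, enqueue
    H->E: in-degree(E)=0, level(E)=1, enqueue
    H->F: in-degree(F)=0, level(F)=1, enqueue
  process D: level=1
  process B: level=1
  process C: level=1
  process E: level=1
  process F: level=1
    F->G: in-degree(G)=0, level(G)=2, enqueue
  process G: level=2
All levels: A:0, B:1, C:1, D:1, E:1, F:1, G:2, H:0
max level = 2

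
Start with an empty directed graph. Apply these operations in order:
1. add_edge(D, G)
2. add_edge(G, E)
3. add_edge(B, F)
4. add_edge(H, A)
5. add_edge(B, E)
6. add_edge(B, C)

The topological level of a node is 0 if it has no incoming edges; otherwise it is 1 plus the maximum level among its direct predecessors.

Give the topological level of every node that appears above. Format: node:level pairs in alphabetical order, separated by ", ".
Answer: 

Answer: A:1, B:0, C:1, D:0, E:2, F:1, G:1, H:0

Derivation:
Op 1: add_edge(D, G). Edges now: 1
Op 2: add_edge(G, E). Edges now: 2
Op 3: add_edge(B, F). Edges now: 3
Op 4: add_edge(H, A). Edges now: 4
Op 5: add_edge(B, E). Edges now: 5
Op 6: add_edge(B, C). Edges now: 6
Compute levels (Kahn BFS):
  sources (in-degree 0): B, D, H
  process B: level=0
    B->C: in-degree(C)=0, level(C)=1, enqueue
    B->E: in-degree(E)=1, level(E)>=1
    B->F: in-degree(F)=0, level(F)=1, enqueue
  process D: level=0
    D->G: in-degree(G)=0, level(G)=1, enqueue
  process H: level=0
    H->A: in-degree(A)=0, level(A)=1, enqueue
  process C: level=1
  process F: level=1
  process G: level=1
    G->E: in-degree(E)=0, level(E)=2, enqueue
  process A: level=1
  process E: level=2
All levels: A:1, B:0, C:1, D:0, E:2, F:1, G:1, H:0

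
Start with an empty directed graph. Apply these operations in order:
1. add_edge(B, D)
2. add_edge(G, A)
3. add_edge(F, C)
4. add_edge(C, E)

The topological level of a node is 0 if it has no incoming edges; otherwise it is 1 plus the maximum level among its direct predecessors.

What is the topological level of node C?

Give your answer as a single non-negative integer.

Answer: 1

Derivation:
Op 1: add_edge(B, D). Edges now: 1
Op 2: add_edge(G, A). Edges now: 2
Op 3: add_edge(F, C). Edges now: 3
Op 4: add_edge(C, E). Edges now: 4
Compute levels (Kahn BFS):
  sources (in-degree 0): B, F, G
  process B: level=0
    B->D: in-degree(D)=0, level(D)=1, enqueue
  process F: level=0
    F->C: in-degree(C)=0, level(C)=1, enqueue
  process G: level=0
    G->A: in-degree(A)=0, level(A)=1, enqueue
  process D: level=1
  process C: level=1
    C->E: in-degree(E)=0, level(E)=2, enqueue
  process A: level=1
  process E: level=2
All levels: A:1, B:0, C:1, D:1, E:2, F:0, G:0
level(C) = 1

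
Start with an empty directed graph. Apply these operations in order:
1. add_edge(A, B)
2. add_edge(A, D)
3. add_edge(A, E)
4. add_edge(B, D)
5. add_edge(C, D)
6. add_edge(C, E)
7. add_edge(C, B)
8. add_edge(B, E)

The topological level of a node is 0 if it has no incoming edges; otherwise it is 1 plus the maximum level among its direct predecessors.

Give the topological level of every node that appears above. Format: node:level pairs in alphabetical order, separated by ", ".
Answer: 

Answer: A:0, B:1, C:0, D:2, E:2

Derivation:
Op 1: add_edge(A, B). Edges now: 1
Op 2: add_edge(A, D). Edges now: 2
Op 3: add_edge(A, E). Edges now: 3
Op 4: add_edge(B, D). Edges now: 4
Op 5: add_edge(C, D). Edges now: 5
Op 6: add_edge(C, E). Edges now: 6
Op 7: add_edge(C, B). Edges now: 7
Op 8: add_edge(B, E). Edges now: 8
Compute levels (Kahn BFS):
  sources (in-degree 0): A, C
  process A: level=0
    A->B: in-degree(B)=1, level(B)>=1
    A->D: in-degree(D)=2, level(D)>=1
    A->E: in-degree(E)=2, level(E)>=1
  process C: level=0
    C->B: in-degree(B)=0, level(B)=1, enqueue
    C->D: in-degree(D)=1, level(D)>=1
    C->E: in-degree(E)=1, level(E)>=1
  process B: level=1
    B->D: in-degree(D)=0, level(D)=2, enqueue
    B->E: in-degree(E)=0, level(E)=2, enqueue
  process D: level=2
  process E: level=2
All levels: A:0, B:1, C:0, D:2, E:2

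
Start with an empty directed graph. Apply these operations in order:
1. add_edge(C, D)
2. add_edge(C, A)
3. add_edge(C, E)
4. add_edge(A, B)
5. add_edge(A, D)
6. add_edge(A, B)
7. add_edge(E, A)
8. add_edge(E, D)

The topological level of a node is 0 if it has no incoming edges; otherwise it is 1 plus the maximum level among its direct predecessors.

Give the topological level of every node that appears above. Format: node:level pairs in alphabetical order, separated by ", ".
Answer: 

Op 1: add_edge(C, D). Edges now: 1
Op 2: add_edge(C, A). Edges now: 2
Op 3: add_edge(C, E). Edges now: 3
Op 4: add_edge(A, B). Edges now: 4
Op 5: add_edge(A, D). Edges now: 5
Op 6: add_edge(A, B) (duplicate, no change). Edges now: 5
Op 7: add_edge(E, A). Edges now: 6
Op 8: add_edge(E, D). Edges now: 7
Compute levels (Kahn BFS):
  sources (in-degree 0): C
  process C: level=0
    C->A: in-degree(A)=1, level(A)>=1
    C->D: in-degree(D)=2, level(D)>=1
    C->E: in-degree(E)=0, level(E)=1, enqueue
  process E: level=1
    E->A: in-degree(A)=0, level(A)=2, enqueue
    E->D: in-degree(D)=1, level(D)>=2
  process A: level=2
    A->B: in-degree(B)=0, level(B)=3, enqueue
    A->D: in-degree(D)=0, level(D)=3, enqueue
  process B: level=3
  process D: level=3
All levels: A:2, B:3, C:0, D:3, E:1

Answer: A:2, B:3, C:0, D:3, E:1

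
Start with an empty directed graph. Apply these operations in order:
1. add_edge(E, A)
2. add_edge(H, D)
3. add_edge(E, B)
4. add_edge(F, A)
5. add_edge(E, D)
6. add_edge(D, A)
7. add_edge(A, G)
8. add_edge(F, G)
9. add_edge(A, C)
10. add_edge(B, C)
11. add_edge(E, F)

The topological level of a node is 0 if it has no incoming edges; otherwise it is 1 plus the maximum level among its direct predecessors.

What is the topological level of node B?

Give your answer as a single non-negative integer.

Answer: 1

Derivation:
Op 1: add_edge(E, A). Edges now: 1
Op 2: add_edge(H, D). Edges now: 2
Op 3: add_edge(E, B). Edges now: 3
Op 4: add_edge(F, A). Edges now: 4
Op 5: add_edge(E, D). Edges now: 5
Op 6: add_edge(D, A). Edges now: 6
Op 7: add_edge(A, G). Edges now: 7
Op 8: add_edge(F, G). Edges now: 8
Op 9: add_edge(A, C). Edges now: 9
Op 10: add_edge(B, C). Edges now: 10
Op 11: add_edge(E, F). Edges now: 11
Compute levels (Kahn BFS):
  sources (in-degree 0): E, H
  process E: level=0
    E->A: in-degree(A)=2, level(A)>=1
    E->B: in-degree(B)=0, level(B)=1, enqueue
    E->D: in-degree(D)=1, level(D)>=1
    E->F: in-degree(F)=0, level(F)=1, enqueue
  process H: level=0
    H->D: in-degree(D)=0, level(D)=1, enqueue
  process B: level=1
    B->C: in-degree(C)=1, level(C)>=2
  process F: level=1
    F->A: in-degree(A)=1, level(A)>=2
    F->G: in-degree(G)=1, level(G)>=2
  process D: level=1
    D->A: in-degree(A)=0, level(A)=2, enqueue
  process A: level=2
    A->C: in-degree(C)=0, level(C)=3, enqueue
    A->G: in-degree(G)=0, level(G)=3, enqueue
  process C: level=3
  process G: level=3
All levels: A:2, B:1, C:3, D:1, E:0, F:1, G:3, H:0
level(B) = 1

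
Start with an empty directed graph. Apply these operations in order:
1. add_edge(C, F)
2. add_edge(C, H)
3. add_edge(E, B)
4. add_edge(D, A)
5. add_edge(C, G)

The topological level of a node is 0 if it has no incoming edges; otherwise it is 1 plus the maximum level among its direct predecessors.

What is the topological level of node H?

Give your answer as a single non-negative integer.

Op 1: add_edge(C, F). Edges now: 1
Op 2: add_edge(C, H). Edges now: 2
Op 3: add_edge(E, B). Edges now: 3
Op 4: add_edge(D, A). Edges now: 4
Op 5: add_edge(C, G). Edges now: 5
Compute levels (Kahn BFS):
  sources (in-degree 0): C, D, E
  process C: level=0
    C->F: in-degree(F)=0, level(F)=1, enqueue
    C->G: in-degree(G)=0, level(G)=1, enqueue
    C->H: in-degree(H)=0, level(H)=1, enqueue
  process D: level=0
    D->A: in-degree(A)=0, level(A)=1, enqueue
  process E: level=0
    E->B: in-degree(B)=0, level(B)=1, enqueue
  process F: level=1
  process G: level=1
  process H: level=1
  process A: level=1
  process B: level=1
All levels: A:1, B:1, C:0, D:0, E:0, F:1, G:1, H:1
level(H) = 1

Answer: 1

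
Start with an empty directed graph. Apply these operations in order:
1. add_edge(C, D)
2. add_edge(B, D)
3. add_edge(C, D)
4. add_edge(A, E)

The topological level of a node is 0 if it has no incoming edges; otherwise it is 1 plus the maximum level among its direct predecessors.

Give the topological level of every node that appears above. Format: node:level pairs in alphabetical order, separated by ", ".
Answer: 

Answer: A:0, B:0, C:0, D:1, E:1

Derivation:
Op 1: add_edge(C, D). Edges now: 1
Op 2: add_edge(B, D). Edges now: 2
Op 3: add_edge(C, D) (duplicate, no change). Edges now: 2
Op 4: add_edge(A, E). Edges now: 3
Compute levels (Kahn BFS):
  sources (in-degree 0): A, B, C
  process A: level=0
    A->E: in-degree(E)=0, level(E)=1, enqueue
  process B: level=0
    B->D: in-degree(D)=1, level(D)>=1
  process C: level=0
    C->D: in-degree(D)=0, level(D)=1, enqueue
  process E: level=1
  process D: level=1
All levels: A:0, B:0, C:0, D:1, E:1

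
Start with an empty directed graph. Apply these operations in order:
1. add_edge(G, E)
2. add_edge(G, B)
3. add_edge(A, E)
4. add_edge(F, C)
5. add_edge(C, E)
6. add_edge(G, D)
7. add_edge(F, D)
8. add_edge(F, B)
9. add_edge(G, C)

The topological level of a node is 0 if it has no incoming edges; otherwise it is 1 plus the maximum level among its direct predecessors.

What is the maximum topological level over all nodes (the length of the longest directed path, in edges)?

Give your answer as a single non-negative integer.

Answer: 2

Derivation:
Op 1: add_edge(G, E). Edges now: 1
Op 2: add_edge(G, B). Edges now: 2
Op 3: add_edge(A, E). Edges now: 3
Op 4: add_edge(F, C). Edges now: 4
Op 5: add_edge(C, E). Edges now: 5
Op 6: add_edge(G, D). Edges now: 6
Op 7: add_edge(F, D). Edges now: 7
Op 8: add_edge(F, B). Edges now: 8
Op 9: add_edge(G, C). Edges now: 9
Compute levels (Kahn BFS):
  sources (in-degree 0): A, F, G
  process A: level=0
    A->E: in-degree(E)=2, level(E)>=1
  process F: level=0
    F->B: in-degree(B)=1, level(B)>=1
    F->C: in-degree(C)=1, level(C)>=1
    F->D: in-degree(D)=1, level(D)>=1
  process G: level=0
    G->B: in-degree(B)=0, level(B)=1, enqueue
    G->C: in-degree(C)=0, level(C)=1, enqueue
    G->D: in-degree(D)=0, level(D)=1, enqueue
    G->E: in-degree(E)=1, level(E)>=1
  process B: level=1
  process C: level=1
    C->E: in-degree(E)=0, level(E)=2, enqueue
  process D: level=1
  process E: level=2
All levels: A:0, B:1, C:1, D:1, E:2, F:0, G:0
max level = 2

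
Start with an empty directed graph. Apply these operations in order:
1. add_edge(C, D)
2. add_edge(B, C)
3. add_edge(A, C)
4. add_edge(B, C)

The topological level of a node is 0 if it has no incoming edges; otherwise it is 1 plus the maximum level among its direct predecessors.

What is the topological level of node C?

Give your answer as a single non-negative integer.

Op 1: add_edge(C, D). Edges now: 1
Op 2: add_edge(B, C). Edges now: 2
Op 3: add_edge(A, C). Edges now: 3
Op 4: add_edge(B, C) (duplicate, no change). Edges now: 3
Compute levels (Kahn BFS):
  sources (in-degree 0): A, B
  process A: level=0
    A->C: in-degree(C)=1, level(C)>=1
  process B: level=0
    B->C: in-degree(C)=0, level(C)=1, enqueue
  process C: level=1
    C->D: in-degree(D)=0, level(D)=2, enqueue
  process D: level=2
All levels: A:0, B:0, C:1, D:2
level(C) = 1

Answer: 1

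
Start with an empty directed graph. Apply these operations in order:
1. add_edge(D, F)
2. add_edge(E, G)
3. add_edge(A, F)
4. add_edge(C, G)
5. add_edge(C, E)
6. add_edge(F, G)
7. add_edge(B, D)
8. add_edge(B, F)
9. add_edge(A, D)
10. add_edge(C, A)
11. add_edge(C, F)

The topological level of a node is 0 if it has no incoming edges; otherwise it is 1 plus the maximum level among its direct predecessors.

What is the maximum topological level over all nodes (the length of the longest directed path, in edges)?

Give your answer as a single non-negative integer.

Answer: 4

Derivation:
Op 1: add_edge(D, F). Edges now: 1
Op 2: add_edge(E, G). Edges now: 2
Op 3: add_edge(A, F). Edges now: 3
Op 4: add_edge(C, G). Edges now: 4
Op 5: add_edge(C, E). Edges now: 5
Op 6: add_edge(F, G). Edges now: 6
Op 7: add_edge(B, D). Edges now: 7
Op 8: add_edge(B, F). Edges now: 8
Op 9: add_edge(A, D). Edges now: 9
Op 10: add_edge(C, A). Edges now: 10
Op 11: add_edge(C, F). Edges now: 11
Compute levels (Kahn BFS):
  sources (in-degree 0): B, C
  process B: level=0
    B->D: in-degree(D)=1, level(D)>=1
    B->F: in-degree(F)=3, level(F)>=1
  process C: level=0
    C->A: in-degree(A)=0, level(A)=1, enqueue
    C->E: in-degree(E)=0, level(E)=1, enqueue
    C->F: in-degree(F)=2, level(F)>=1
    C->G: in-degree(G)=2, level(G)>=1
  process A: level=1
    A->D: in-degree(D)=0, level(D)=2, enqueue
    A->F: in-degree(F)=1, level(F)>=2
  process E: level=1
    E->G: in-degree(G)=1, level(G)>=2
  process D: level=2
    D->F: in-degree(F)=0, level(F)=3, enqueue
  process F: level=3
    F->G: in-degree(G)=0, level(G)=4, enqueue
  process G: level=4
All levels: A:1, B:0, C:0, D:2, E:1, F:3, G:4
max level = 4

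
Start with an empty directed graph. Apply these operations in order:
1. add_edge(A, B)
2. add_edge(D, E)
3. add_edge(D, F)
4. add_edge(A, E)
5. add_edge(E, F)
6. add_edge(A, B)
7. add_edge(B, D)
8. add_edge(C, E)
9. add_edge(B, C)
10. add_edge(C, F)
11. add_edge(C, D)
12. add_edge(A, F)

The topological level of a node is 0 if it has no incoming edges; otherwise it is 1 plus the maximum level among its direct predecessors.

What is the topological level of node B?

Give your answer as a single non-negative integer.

Op 1: add_edge(A, B). Edges now: 1
Op 2: add_edge(D, E). Edges now: 2
Op 3: add_edge(D, F). Edges now: 3
Op 4: add_edge(A, E). Edges now: 4
Op 5: add_edge(E, F). Edges now: 5
Op 6: add_edge(A, B) (duplicate, no change). Edges now: 5
Op 7: add_edge(B, D). Edges now: 6
Op 8: add_edge(C, E). Edges now: 7
Op 9: add_edge(B, C). Edges now: 8
Op 10: add_edge(C, F). Edges now: 9
Op 11: add_edge(C, D). Edges now: 10
Op 12: add_edge(A, F). Edges now: 11
Compute levels (Kahn BFS):
  sources (in-degree 0): A
  process A: level=0
    A->B: in-degree(B)=0, level(B)=1, enqueue
    A->E: in-degree(E)=2, level(E)>=1
    A->F: in-degree(F)=3, level(F)>=1
  process B: level=1
    B->C: in-degree(C)=0, level(C)=2, enqueue
    B->D: in-degree(D)=1, level(D)>=2
  process C: level=2
    C->D: in-degree(D)=0, level(D)=3, enqueue
    C->E: in-degree(E)=1, level(E)>=3
    C->F: in-degree(F)=2, level(F)>=3
  process D: level=3
    D->E: in-degree(E)=0, level(E)=4, enqueue
    D->F: in-degree(F)=1, level(F)>=4
  process E: level=4
    E->F: in-degree(F)=0, level(F)=5, enqueue
  process F: level=5
All levels: A:0, B:1, C:2, D:3, E:4, F:5
level(B) = 1

Answer: 1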